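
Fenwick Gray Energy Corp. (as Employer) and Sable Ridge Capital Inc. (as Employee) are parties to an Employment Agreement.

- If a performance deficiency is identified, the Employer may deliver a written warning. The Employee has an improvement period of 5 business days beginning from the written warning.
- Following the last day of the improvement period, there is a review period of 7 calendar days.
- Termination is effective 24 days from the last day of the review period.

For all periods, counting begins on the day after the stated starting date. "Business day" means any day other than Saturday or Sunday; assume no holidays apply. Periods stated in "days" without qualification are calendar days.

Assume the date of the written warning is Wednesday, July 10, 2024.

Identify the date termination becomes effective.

August 17, 2024

From Wednesday, July 10, 2024, 5 business days (Jul 11, Jul 12, Jul 15, Jul 16, Jul 17, skipping weekends) brings us to Wednesday, July 17, 2024, which is the last day of the improvement period.
The last day of the review period: July 17, 2024 + 7 days = July 24, 2024.
The date termination becomes effective: July 24, 2024 + 24 days = August 17, 2024.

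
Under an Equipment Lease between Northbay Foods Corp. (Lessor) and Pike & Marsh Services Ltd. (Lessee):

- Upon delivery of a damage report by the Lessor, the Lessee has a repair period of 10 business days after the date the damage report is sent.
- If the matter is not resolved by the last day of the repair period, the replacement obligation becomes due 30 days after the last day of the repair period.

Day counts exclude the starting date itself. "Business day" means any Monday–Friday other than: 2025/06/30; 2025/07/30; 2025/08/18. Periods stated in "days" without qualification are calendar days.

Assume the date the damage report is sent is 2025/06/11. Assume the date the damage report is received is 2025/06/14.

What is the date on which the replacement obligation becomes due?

The last day of the repair period: counting 10 business days from Wednesday, 2025/06/11 (Jun 12, Jun 13, Jun 16, Jun 17, Jun 18, Jun 19, Jun 20, Jun 23, Jun 24, Jun 25, skipping weekends) reaches Wednesday, 2025/06/25.
The date on which the replacement obligation becomes due: 30 calendar days after 2025/06/25 is 2025/07/25.

2025/07/25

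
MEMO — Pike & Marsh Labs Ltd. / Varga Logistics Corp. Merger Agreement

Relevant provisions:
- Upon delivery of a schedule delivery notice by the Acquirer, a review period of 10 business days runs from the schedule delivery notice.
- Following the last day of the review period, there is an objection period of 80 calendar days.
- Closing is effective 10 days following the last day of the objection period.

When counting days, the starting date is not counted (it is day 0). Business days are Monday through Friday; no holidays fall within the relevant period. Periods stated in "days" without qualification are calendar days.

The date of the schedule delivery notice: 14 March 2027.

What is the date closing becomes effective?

24 June 2027

From Sunday, 14 March 2027, 10 business days (Mar 15, Mar 16, Mar 17, Mar 18, Mar 19, Mar 22, Mar 23, Mar 24, Mar 25, Mar 26, skipping weekends) brings us to Friday, 26 March 2027, which is the last day of the review period.
Adding 80 calendar days to 26 March 2027 gives 14 June 2027, which is the last day of the objection period.
The date closing becomes effective: 14 June 2027 + 10 days = 24 June 2027.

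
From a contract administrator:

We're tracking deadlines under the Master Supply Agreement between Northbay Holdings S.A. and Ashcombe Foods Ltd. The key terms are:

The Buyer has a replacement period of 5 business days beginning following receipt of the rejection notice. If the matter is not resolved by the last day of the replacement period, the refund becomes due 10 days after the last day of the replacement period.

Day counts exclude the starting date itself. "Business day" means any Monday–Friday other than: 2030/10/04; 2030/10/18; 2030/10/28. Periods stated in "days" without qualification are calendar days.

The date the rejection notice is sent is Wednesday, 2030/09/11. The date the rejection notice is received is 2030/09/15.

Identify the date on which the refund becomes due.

The last day of the replacement period: 5 business days after Sunday, 2030/09/15, skipping weekends — Sep 16, Sep 17, Sep 18, Sep 19, Sep 20 — lands on Friday, 2030/09/20.
The date on which the refund becomes due: 2030/09/20 + 10 days = 2030/09/30.

2030/09/30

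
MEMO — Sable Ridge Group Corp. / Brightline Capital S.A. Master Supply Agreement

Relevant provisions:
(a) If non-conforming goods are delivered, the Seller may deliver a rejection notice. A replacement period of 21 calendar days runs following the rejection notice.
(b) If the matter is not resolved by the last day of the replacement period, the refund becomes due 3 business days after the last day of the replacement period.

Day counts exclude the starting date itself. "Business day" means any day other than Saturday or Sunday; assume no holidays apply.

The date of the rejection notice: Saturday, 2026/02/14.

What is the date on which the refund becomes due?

2026/03/11

Adding 21 calendar days to 2026/02/14 gives 2026/03/07, which is the last day of the replacement period.
The date on which the refund becomes due: 3 business days after Saturday, 2026/03/07, skipping weekends — Mar 9, Mar 10, Mar 11 — lands on Wednesday, 2026/03/11.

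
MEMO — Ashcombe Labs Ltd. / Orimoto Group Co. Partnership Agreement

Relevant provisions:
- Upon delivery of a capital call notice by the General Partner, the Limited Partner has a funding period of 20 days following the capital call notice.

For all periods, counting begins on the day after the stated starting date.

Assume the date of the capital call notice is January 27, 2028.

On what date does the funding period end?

February 16, 2028

Adding 20 calendar days to January 27, 2028 gives February 16, 2028, which is the last day of the funding period.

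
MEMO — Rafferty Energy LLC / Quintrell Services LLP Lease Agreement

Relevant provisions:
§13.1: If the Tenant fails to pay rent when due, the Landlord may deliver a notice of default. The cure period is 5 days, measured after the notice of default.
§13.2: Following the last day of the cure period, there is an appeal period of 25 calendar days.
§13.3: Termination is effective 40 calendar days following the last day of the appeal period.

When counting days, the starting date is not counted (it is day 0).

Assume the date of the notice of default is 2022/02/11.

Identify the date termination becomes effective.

Adding 5 calendar days to 2022/02/11 gives 2022/02/16, which is the last day of the cure period.
The last day of the appeal period: 25 calendar days after 2022/02/16 is 2022/03/13.
Adding 40 calendar days to 2022/03/13 gives 2022/04/22, which is the date termination becomes effective.

2022/04/22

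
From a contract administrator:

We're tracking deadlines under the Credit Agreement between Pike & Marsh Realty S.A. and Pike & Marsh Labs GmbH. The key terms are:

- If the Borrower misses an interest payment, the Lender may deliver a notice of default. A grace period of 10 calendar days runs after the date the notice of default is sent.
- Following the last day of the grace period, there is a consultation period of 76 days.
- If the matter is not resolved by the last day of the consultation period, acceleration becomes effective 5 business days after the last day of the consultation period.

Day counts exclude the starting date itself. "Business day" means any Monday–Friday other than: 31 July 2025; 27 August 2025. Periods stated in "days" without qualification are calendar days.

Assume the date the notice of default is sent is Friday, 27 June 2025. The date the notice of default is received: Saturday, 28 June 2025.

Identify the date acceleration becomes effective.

26 September 2025

Adding 10 calendar days to 27 June 2025 gives 7 July 2025, which is the last day of the grace period.
Adding 76 calendar days to 7 July 2025 gives 21 September 2025, which is the last day of the consultation period.
The date acceleration becomes effective: 5 business days after Sunday, 21 September 2025, skipping weekends — Sep 22, Sep 23, Sep 24, Sep 25, Sep 26 — lands on Friday, 26 September 2025.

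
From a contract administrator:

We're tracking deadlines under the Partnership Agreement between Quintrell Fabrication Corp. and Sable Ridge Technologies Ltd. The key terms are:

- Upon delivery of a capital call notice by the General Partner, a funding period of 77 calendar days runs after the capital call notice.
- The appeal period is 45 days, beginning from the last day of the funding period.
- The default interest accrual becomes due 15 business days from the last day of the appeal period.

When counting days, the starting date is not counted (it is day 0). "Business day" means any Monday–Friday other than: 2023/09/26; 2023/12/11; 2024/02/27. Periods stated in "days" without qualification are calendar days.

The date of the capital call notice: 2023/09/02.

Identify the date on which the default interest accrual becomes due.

The last day of the funding period: 77 calendar days after 2023/09/02 is 2023/11/18.
The last day of the appeal period: 45 calendar days after 2023/11/18 is 2024/01/02.
The date on which the default interest accrual becomes due: counting 15 business days from Tuesday, 2024/01/02 (Jan 3, Jan 4, Jan 5, Jan 8, …, Jan 19, Jan 22, Jan 23, skipping weekends) reaches Tuesday, 2024/01/23.

2024/01/23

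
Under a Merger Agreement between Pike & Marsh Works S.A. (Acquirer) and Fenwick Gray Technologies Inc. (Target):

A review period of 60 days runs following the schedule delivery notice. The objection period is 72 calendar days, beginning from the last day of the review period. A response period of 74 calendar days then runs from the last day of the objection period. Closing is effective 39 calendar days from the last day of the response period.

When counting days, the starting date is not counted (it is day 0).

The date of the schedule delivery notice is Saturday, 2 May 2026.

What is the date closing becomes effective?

2 January 2027

Adding 60 calendar days to 2 May 2026 gives 1 July 2026, which is the last day of the review period.
The last day of the objection period: 1 July 2026 + 72 days = 11 September 2026.
The last day of the response period: 11 September 2026 + 74 days = 24 November 2026.
Adding 39 calendar days to 24 November 2026 gives 2 January 2027, which is the date closing becomes effective.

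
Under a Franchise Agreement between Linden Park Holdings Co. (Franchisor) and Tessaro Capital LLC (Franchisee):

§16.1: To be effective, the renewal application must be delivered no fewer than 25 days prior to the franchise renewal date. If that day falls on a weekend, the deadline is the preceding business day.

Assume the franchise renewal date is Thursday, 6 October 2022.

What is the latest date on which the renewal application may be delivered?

9 September 2022

Counting back 25 calendar days from 6 October 2022 gives 11 September 2022. That is a Sunday, so the deadline moves back to Friday, 9 September 2022.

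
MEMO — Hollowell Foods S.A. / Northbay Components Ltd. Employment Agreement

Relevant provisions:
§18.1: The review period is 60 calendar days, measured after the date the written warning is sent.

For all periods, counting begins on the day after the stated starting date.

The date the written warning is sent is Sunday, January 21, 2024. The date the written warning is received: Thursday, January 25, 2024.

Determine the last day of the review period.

March 21, 2024

The last day of the review period: 60 calendar days after January 21, 2024 is March 21, 2024.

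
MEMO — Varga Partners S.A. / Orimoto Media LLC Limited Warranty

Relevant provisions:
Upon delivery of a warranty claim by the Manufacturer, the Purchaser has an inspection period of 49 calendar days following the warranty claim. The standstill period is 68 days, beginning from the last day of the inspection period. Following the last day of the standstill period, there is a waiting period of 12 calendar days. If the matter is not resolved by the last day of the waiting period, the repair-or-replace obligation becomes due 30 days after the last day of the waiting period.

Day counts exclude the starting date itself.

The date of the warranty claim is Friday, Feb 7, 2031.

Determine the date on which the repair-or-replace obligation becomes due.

The last day of the inspection period: Feb 7, 2031 + 49 days = Mar 28, 2031.
Adding 68 calendar days to Mar 28, 2031 gives Jun 4, 2031, which is the last day of the standstill period.
Adding 12 calendar days to Jun 4, 2031 gives Jun 16, 2031, which is the last day of the waiting period.
Adding 30 calendar days to Jun 16, 2031 gives Jul 16, 2031, which is the date on which the repair-or-replace obligation becomes due.

Jul 16, 2031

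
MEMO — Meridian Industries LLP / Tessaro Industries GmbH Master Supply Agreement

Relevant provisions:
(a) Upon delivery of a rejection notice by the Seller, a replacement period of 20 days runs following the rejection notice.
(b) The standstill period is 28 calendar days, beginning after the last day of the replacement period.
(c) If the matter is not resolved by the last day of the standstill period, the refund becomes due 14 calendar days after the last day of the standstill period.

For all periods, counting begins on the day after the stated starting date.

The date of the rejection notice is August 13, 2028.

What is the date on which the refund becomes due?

October 14, 2028

Adding 20 calendar days to August 13, 2028 gives September 2, 2028, which is the last day of the replacement period.
Adding 28 calendar days to September 2, 2028 gives September 30, 2028, which is the last day of the standstill period.
The date on which the refund becomes due: September 30, 2028 + 14 days = October 14, 2028.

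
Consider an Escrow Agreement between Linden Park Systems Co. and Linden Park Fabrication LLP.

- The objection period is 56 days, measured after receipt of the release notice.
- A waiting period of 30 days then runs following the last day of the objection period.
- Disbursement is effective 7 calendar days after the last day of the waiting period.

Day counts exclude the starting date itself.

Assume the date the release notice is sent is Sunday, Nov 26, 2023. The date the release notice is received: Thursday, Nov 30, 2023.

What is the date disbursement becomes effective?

The last day of the objection period: 56 calendar days after Nov 30, 2023 is Jan 25, 2024.
Adding 30 calendar days to Jan 25, 2024 gives Feb 24, 2024, which is the last day of the waiting period.
Adding 7 calendar days to Feb 24, 2024 gives Mar 2, 2024, which is the date disbursement becomes effective.

Mar 2, 2024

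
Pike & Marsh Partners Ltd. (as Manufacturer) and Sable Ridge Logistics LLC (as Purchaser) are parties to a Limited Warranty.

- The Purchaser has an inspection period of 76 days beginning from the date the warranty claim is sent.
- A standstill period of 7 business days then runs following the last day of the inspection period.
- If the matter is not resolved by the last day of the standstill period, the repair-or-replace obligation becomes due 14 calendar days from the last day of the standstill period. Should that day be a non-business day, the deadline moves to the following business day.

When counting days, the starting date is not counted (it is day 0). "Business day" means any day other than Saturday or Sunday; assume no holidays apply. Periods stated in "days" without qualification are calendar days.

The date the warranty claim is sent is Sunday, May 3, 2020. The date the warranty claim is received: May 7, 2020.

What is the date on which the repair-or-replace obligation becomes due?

Adding 76 calendar days to May 3, 2020 gives July 18, 2020, which is the last day of the inspection period.
The last day of the standstill period: counting 7 business days from Saturday, July 18, 2020 (Jul 20, Jul 21, Jul 22, Jul 23, Jul 24, Jul 27, Jul 28, skipping weekends) reaches Tuesday, July 28, 2020.
The date on which the repair-or-replace obligation becomes due: July 28, 2020 + 14 days = August 11, 2020. August 11, 2020 is a Tuesday, so no roll-forward applies.

August 11, 2020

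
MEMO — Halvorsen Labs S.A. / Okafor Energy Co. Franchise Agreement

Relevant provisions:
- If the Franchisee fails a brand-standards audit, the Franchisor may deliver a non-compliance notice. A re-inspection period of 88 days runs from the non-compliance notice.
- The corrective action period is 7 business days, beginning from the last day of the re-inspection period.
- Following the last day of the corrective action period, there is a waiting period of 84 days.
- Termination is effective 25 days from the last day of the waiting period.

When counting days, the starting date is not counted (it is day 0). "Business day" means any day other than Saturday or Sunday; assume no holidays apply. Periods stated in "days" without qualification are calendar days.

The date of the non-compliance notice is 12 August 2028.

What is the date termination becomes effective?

Adding 88 calendar days to 12 August 2028 gives 8 November 2028, which is the last day of the re-inspection period.
The last day of the corrective action period: counting 7 business days from Wednesday, 8 November 2028 (Nov 9, Nov 10, Nov 13, Nov 14, Nov 15, Nov 16, Nov 17, skipping weekends) reaches Friday, 17 November 2028.
Adding 84 calendar days to 17 November 2028 gives 9 February 2029, which is the last day of the waiting period.
The date termination becomes effective: 9 February 2029 + 25 days = 6 March 2029.

6 March 2029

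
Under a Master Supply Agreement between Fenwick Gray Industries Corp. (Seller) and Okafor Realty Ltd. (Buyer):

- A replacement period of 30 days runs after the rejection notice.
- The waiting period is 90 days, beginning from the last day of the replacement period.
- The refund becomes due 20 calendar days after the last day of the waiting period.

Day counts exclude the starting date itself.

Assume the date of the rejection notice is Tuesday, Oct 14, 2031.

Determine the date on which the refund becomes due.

Adding 30 calendar days to Oct 14, 2031 gives Nov 13, 2031, which is the last day of the replacement period.
Adding 90 calendar days to Nov 13, 2031 gives Feb 11, 2032, which is the last day of the waiting period.
The date on which the refund becomes due: Feb 11, 2032 + 20 days = Mar 2, 2032.

Mar 2, 2032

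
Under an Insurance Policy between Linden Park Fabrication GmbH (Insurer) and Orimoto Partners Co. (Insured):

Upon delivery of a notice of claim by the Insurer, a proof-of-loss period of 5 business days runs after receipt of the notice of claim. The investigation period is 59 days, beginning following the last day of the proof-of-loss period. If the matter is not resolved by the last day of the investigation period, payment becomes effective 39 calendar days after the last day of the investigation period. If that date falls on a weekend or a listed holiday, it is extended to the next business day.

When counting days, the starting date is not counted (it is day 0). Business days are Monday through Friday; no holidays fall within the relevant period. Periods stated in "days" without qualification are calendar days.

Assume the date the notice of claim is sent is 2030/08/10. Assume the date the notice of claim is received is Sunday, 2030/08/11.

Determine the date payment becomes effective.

The last day of the proof-of-loss period: counting 5 business days from Sunday, 2030/08/11 (Aug 12, Aug 13, Aug 14, Aug 15, Aug 16, skipping weekends) reaches Friday, 2030/08/16.
The last day of the investigation period: 2030/08/16 + 59 days = 2030/10/14.
The date payment becomes effective: 2030/10/14 + 39 days = 2030/11/22. 2030/11/22 is a Friday, so no roll-forward applies.

2030/11/22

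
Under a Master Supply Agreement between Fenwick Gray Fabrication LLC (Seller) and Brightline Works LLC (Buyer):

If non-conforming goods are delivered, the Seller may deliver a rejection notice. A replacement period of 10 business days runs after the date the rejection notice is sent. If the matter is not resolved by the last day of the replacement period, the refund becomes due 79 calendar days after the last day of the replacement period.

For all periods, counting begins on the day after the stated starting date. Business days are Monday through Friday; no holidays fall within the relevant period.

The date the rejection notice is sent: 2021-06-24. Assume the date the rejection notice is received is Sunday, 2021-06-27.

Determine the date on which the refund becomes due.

The last day of the replacement period: counting 10 business days from Thursday, 2021-06-24 (Jun 25, Jun 28, Jun 29, Jun 30, Jul 1, Jul 2, Jul 5, Jul 6, Jul 7, Jul 8, skipping weekends) reaches Thursday, 2021-07-08.
The date on which the refund becomes due: 2021-07-08 + 79 days = 2021-09-25.

2021-09-25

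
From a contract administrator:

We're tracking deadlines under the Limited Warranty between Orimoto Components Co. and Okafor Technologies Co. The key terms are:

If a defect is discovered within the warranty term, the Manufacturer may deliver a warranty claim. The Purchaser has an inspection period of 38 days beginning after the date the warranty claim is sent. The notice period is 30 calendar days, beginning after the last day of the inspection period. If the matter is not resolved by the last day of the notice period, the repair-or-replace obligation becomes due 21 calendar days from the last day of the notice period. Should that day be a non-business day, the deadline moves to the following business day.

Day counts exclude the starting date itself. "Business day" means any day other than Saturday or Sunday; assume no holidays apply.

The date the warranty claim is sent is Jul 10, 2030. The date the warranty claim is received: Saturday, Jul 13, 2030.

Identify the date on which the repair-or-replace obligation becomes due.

Adding 38 calendar days to Jul 10, 2030 gives Aug 17, 2030, which is the last day of the inspection period.
The last day of the notice period: Aug 17, 2030 + 30 days = Sep 16, 2030.
The date on which the repair-or-replace obligation becomes due: Sep 16, 2030 + 21 days = Oct 7, 2030. Oct 7, 2030 is a Monday, so no roll-forward applies.

Oct 7, 2030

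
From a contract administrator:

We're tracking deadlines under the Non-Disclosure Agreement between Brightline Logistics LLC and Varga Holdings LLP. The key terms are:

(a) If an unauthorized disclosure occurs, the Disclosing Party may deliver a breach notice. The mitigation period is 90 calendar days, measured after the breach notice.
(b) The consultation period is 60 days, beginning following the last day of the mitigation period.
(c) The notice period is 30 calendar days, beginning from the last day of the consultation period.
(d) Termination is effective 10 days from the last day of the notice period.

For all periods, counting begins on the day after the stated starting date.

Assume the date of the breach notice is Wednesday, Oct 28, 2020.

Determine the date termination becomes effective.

May 6, 2021

Adding 90 calendar days to Oct 28, 2020 gives Jan 26, 2021, which is the last day of the mitigation period.
Adding 60 calendar days to Jan 26, 2021 gives Mar 27, 2021, which is the last day of the consultation period.
Adding 30 calendar days to Mar 27, 2021 gives Apr 26, 2021, which is the last day of the notice period.
Adding 10 calendar days to Apr 26, 2021 gives May 6, 2021, which is the date termination becomes effective.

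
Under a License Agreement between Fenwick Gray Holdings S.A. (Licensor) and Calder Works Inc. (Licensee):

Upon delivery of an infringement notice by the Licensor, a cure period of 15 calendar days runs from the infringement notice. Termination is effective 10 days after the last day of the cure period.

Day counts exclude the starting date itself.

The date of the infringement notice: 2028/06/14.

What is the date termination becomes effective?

The last day of the cure period: 15 calendar days after 2028/06/14 is 2028/06/29.
The date termination becomes effective: 2028/06/29 + 10 days = 2028/07/09.

2028/07/09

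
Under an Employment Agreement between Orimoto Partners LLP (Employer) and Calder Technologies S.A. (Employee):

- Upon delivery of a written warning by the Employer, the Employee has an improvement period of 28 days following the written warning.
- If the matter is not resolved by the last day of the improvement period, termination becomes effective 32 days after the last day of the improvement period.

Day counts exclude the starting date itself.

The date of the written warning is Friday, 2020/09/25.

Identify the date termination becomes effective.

2020/11/24

The last day of the improvement period: 2020/09/25 + 28 days = 2020/10/23.
The date termination becomes effective: 2020/10/23 + 32 days = 2020/11/24.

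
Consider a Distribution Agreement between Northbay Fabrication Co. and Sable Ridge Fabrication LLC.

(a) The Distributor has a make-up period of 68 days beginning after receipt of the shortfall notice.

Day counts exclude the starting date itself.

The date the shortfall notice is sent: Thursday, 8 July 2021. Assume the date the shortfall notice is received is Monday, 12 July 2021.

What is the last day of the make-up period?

The last day of the make-up period: 12 July 2021 + 68 days = 18 September 2021.

18 September 2021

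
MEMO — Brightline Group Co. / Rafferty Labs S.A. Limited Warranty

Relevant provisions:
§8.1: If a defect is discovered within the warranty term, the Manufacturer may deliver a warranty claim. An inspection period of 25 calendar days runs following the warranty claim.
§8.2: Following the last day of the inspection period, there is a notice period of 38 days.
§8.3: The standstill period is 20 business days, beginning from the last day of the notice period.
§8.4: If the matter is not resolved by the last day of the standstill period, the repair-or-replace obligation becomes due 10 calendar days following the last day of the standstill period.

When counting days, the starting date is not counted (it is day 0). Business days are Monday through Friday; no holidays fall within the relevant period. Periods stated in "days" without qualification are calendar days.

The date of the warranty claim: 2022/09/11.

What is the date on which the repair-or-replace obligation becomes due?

2022/12/19

Adding 25 calendar days to 2022/09/11 gives 2022/10/06, which is the last day of the inspection period.
The last day of the notice period: 38 calendar days after 2022/10/06 is 2022/11/13.
The last day of the standstill period: counting 20 business days from Sunday, 2022/11/13 (Nov 14, Nov 15, Nov 16, Nov 17, …, Dec 7, Dec 8, Dec 9, skipping weekends) reaches Friday, 2022/12/09.
The date on which the repair-or-replace obligation becomes due: 2022/12/09 + 10 days = 2022/12/19.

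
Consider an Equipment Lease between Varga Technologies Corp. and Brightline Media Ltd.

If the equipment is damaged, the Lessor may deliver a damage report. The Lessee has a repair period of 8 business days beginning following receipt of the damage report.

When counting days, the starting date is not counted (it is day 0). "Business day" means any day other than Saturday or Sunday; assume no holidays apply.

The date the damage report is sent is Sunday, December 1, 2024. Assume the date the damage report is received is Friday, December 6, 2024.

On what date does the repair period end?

December 18, 2024

From Friday, December 6, 2024, 8 business days (Dec 9, Dec 10, Dec 11, Dec 12, Dec 13, Dec 16, Dec 17, Dec 18, skipping weekends) brings us to Wednesday, December 18, 2024, which is the last day of the repair period.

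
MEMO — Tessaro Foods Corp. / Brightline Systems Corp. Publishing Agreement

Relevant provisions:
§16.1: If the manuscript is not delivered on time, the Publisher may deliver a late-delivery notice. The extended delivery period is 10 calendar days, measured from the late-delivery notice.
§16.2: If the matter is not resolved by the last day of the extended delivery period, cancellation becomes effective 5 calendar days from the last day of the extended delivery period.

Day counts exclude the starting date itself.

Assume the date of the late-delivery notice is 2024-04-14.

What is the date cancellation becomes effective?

Adding 10 calendar days to 2024-04-14 gives 2024-04-24, which is the last day of the extended delivery period.
Adding 5 calendar days to 2024-04-24 gives 2024-04-29, which is the date cancellation becomes effective.

2024-04-29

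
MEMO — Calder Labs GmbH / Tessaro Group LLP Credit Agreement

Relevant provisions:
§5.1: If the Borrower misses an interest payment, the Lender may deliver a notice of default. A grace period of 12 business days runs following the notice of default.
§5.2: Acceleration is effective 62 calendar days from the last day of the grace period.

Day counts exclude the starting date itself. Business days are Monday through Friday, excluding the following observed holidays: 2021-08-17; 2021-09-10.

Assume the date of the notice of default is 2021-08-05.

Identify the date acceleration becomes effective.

2021-10-25

The last day of the grace period: counting 12 business days from Thursday, 2021-08-05 (Aug 6, Aug 9, Aug 10, Aug 11, …, Aug 20, Aug 23, Aug 24, skipping weekends and the listed holiday on Aug 17) reaches Tuesday, 2021-08-24.
The date acceleration becomes effective: 2021-08-24 + 62 days = 2021-10-25.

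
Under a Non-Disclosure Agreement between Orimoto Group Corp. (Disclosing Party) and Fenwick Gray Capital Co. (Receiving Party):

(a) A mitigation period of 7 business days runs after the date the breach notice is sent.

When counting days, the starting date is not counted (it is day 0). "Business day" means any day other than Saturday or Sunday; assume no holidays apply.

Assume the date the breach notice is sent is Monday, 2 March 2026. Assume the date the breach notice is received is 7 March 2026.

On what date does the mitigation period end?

11 March 2026

The last day of the mitigation period: counting 7 business days from Monday, 2 March 2026 (Mar 3, Mar 4, Mar 5, Mar 6, Mar 9, Mar 10, Mar 11, skipping weekends) reaches Wednesday, 11 March 2026.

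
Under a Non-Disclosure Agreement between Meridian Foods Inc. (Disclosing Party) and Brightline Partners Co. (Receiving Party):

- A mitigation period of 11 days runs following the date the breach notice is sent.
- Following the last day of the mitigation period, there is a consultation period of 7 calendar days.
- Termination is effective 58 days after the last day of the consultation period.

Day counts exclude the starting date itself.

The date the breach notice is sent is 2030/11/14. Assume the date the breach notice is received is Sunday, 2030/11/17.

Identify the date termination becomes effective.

The last day of the mitigation period: 2030/11/14 + 11 days = 2030/11/25.
Adding 7 calendar days to 2030/11/25 gives 2030/12/02, which is the last day of the consultation period.
The date termination becomes effective: 58 calendar days after 2030/12/02 is 2031/01/29.

2031/01/29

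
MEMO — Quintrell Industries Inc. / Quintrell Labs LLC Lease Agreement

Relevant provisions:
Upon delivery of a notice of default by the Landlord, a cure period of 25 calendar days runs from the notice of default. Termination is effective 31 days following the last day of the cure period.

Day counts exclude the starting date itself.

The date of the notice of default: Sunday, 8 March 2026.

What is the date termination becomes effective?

3 May 2026

The last day of the cure period: 8 March 2026 + 25 days = 2 April 2026.
Adding 31 calendar days to 2 April 2026 gives 3 May 2026, which is the date termination becomes effective.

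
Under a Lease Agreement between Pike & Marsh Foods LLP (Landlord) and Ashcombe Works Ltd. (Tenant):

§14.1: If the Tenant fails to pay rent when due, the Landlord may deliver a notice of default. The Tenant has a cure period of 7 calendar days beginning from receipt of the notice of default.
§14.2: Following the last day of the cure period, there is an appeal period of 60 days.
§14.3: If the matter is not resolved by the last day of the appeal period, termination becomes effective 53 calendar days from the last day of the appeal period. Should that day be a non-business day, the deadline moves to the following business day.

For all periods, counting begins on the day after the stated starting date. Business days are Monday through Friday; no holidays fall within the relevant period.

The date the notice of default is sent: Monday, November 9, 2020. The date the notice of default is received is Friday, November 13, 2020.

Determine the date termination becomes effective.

The last day of the cure period: 7 calendar days after November 13, 2020 is November 20, 2020.
Adding 60 calendar days to November 20, 2020 gives January 19, 2021, which is the last day of the appeal period.
The date termination becomes effective: 53 calendar days after January 19, 2021 is March 13, 2021. That falls on a Saturday, so it rolls to the next business day, Monday, March 15, 2021.

March 15, 2021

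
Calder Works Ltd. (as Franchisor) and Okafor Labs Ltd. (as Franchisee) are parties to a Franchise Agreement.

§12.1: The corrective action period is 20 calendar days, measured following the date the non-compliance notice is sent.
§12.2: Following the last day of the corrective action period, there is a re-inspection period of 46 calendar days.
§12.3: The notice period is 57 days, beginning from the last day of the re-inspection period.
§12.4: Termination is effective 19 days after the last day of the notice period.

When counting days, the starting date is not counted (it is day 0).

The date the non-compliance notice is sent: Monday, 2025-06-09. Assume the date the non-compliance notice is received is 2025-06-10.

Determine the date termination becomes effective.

2025-10-29

The last day of the corrective action period: 20 calendar days after 2025-06-09 is 2025-06-29.
Adding 46 calendar days to 2025-06-29 gives 2025-08-14, which is the last day of the re-inspection period.
The last day of the notice period: 57 calendar days after 2025-08-14 is 2025-10-10.
The date termination becomes effective: 19 calendar days after 2025-10-10 is 2025-10-29.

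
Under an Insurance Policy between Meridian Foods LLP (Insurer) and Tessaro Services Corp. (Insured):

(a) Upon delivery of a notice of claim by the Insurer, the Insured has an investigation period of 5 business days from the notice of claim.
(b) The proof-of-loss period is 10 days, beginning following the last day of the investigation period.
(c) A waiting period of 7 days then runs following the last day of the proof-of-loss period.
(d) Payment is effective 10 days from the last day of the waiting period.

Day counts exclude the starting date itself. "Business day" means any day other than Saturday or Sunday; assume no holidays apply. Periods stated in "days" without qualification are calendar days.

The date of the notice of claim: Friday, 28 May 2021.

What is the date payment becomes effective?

1 July 2021

From Friday, 28 May 2021, 5 business days (May 31, Jun 1, Jun 2, Jun 3, Jun 4, skipping weekends) brings us to Friday, 4 June 2021, which is the last day of the investigation period.
Adding 10 calendar days to 4 June 2021 gives 14 June 2021, which is the last day of the proof-of-loss period.
Adding 7 calendar days to 14 June 2021 gives 21 June 2021, which is the last day of the waiting period.
Adding 10 calendar days to 21 June 2021 gives 1 July 2021, which is the date payment becomes effective.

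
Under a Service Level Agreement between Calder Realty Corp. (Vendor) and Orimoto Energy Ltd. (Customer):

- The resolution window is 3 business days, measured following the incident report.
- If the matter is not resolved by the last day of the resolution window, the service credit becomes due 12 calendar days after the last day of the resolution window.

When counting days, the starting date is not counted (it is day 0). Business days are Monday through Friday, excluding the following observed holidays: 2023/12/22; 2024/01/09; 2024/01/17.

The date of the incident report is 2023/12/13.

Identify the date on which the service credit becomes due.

The last day of the resolution window: counting 3 business days from Wednesday, 2023/12/13 (Dec 14, Dec 15, Dec 18, skipping weekends) reaches Monday, 2023/12/18.
Adding 12 calendar days to 2023/12/18 gives 2023/12/30, which is the date on which the service credit becomes due.

2023/12/30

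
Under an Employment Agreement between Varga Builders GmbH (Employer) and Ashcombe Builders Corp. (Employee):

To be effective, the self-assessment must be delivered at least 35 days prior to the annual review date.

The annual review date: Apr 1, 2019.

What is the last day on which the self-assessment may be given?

Feb 25, 2019

Apr 1, 2019 minus 35 days is Feb 25, 2019.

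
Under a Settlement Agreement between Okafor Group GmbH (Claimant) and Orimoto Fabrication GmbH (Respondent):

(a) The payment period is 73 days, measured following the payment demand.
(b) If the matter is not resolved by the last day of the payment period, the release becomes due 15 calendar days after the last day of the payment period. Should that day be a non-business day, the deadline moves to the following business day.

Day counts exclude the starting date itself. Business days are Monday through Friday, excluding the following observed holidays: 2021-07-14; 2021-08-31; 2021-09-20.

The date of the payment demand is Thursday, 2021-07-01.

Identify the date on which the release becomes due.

The last day of the payment period: 2021-07-01 + 73 days = 2021-09-12.
The date on which the release becomes due: 15 calendar days after 2021-09-12 is 2021-09-27. 2021-09-27 is a Monday and is not a listed holiday, so no roll-forward applies.

2021-09-27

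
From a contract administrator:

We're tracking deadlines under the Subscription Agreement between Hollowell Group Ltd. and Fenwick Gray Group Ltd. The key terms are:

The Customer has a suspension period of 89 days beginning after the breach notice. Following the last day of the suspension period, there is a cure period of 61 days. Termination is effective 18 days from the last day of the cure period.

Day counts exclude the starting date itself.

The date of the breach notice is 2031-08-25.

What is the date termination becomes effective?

2032-02-09

The last day of the suspension period: 2031-08-25 + 89 days = 2031-11-22.
The last day of the cure period: 61 calendar days after 2031-11-22 is 2032-01-22.
Adding 18 calendar days to 2032-01-22 gives 2032-02-09, which is the date termination becomes effective.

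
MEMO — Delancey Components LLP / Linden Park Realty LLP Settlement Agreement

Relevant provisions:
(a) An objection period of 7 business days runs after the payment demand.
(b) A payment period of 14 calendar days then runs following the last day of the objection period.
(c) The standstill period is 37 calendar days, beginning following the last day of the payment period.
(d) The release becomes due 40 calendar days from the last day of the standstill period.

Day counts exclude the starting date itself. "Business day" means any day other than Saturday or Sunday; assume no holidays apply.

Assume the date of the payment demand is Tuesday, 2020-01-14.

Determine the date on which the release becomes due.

2020-04-23

From Tuesday, 2020-01-14, 7 business days (Jan 15, Jan 16, Jan 17, Jan 20, Jan 21, Jan 22, Jan 23, skipping weekends) brings us to Thursday, 2020-01-23, which is the last day of the objection period.
Adding 14 calendar days to 2020-01-23 gives 2020-02-06, which is the last day of the payment period.
The last day of the standstill period: 2020-02-06 + 37 days = 2020-03-14.
The date on which the release becomes due: 2020-03-14 + 40 days = 2020-04-23.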